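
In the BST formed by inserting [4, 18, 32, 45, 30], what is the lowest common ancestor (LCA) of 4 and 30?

Tree insertion order: [4, 18, 32, 45, 30]
Tree (level-order array): [4, None, 18, None, 32, 30, 45]
In a BST, the LCA of p=4, q=30 is the first node v on the
root-to-leaf path with p <= v <= q (go left if both < v, right if both > v).
Walk from root:
  at 4: 4 <= 4 <= 30, this is the LCA
LCA = 4


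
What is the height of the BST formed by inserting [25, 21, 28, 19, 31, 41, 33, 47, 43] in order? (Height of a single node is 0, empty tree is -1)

Insertion order: [25, 21, 28, 19, 31, 41, 33, 47, 43]
Tree (level-order array): [25, 21, 28, 19, None, None, 31, None, None, None, 41, 33, 47, None, None, 43]
Compute height bottom-up (empty subtree = -1):
  height(19) = 1 + max(-1, -1) = 0
  height(21) = 1 + max(0, -1) = 1
  height(33) = 1 + max(-1, -1) = 0
  height(43) = 1 + max(-1, -1) = 0
  height(47) = 1 + max(0, -1) = 1
  height(41) = 1 + max(0, 1) = 2
  height(31) = 1 + max(-1, 2) = 3
  height(28) = 1 + max(-1, 3) = 4
  height(25) = 1 + max(1, 4) = 5
Height = 5


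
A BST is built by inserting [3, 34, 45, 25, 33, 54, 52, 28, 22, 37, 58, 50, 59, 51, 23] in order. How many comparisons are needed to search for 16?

Search path for 16: 3 -> 34 -> 25 -> 22
Found: False
Comparisons: 4


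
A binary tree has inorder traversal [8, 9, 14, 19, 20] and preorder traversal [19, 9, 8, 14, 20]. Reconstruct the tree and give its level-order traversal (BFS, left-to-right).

Inorder:  [8, 9, 14, 19, 20]
Preorder: [19, 9, 8, 14, 20]
Algorithm: preorder visits root first, so consume preorder in order;
for each root, split the current inorder slice at that value into
left-subtree inorder and right-subtree inorder, then recurse.
Recursive splits:
  root=19; inorder splits into left=[8, 9, 14], right=[20]
  root=9; inorder splits into left=[8], right=[14]
  root=8; inorder splits into left=[], right=[]
  root=14; inorder splits into left=[], right=[]
  root=20; inorder splits into left=[], right=[]
Reconstructed level-order: [19, 9, 20, 8, 14]


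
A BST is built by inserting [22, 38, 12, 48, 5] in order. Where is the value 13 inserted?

Starting tree (level order): [22, 12, 38, 5, None, None, 48]
Insertion path: 22 -> 12
Result: insert 13 as right child of 12
Final tree (level order): [22, 12, 38, 5, 13, None, 48]


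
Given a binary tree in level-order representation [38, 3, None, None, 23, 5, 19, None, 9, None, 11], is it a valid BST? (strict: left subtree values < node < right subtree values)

Level-order array: [38, 3, None, None, 23, 5, 19, None, 9, None, 11]
Validate using subtree bounds (lo, hi): at each node, require lo < value < hi,
then recurse left with hi=value and right with lo=value.
Preorder trace (stopping at first violation):
  at node 38 with bounds (-inf, +inf): OK
  at node 3 with bounds (-inf, 38): OK
  at node 23 with bounds (3, 38): OK
  at node 5 with bounds (3, 23): OK
  at node 9 with bounds (5, 23): OK
  at node 19 with bounds (23, 38): VIOLATION
Node 19 violates its bound: not (23 < 19 < 38).
Result: Not a valid BST


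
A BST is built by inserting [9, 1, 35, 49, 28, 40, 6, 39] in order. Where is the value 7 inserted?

Starting tree (level order): [9, 1, 35, None, 6, 28, 49, None, None, None, None, 40, None, 39]
Insertion path: 9 -> 1 -> 6
Result: insert 7 as right child of 6
Final tree (level order): [9, 1, 35, None, 6, 28, 49, None, 7, None, None, 40, None, None, None, 39]


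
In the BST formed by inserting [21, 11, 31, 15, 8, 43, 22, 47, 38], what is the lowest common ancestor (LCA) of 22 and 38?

Tree insertion order: [21, 11, 31, 15, 8, 43, 22, 47, 38]
Tree (level-order array): [21, 11, 31, 8, 15, 22, 43, None, None, None, None, None, None, 38, 47]
In a BST, the LCA of p=22, q=38 is the first node v on the
root-to-leaf path with p <= v <= q (go left if both < v, right if both > v).
Walk from root:
  at 21: both 22 and 38 > 21, go right
  at 31: 22 <= 31 <= 38, this is the LCA
LCA = 31


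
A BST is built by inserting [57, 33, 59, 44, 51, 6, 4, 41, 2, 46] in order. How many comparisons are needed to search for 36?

Search path for 36: 57 -> 33 -> 44 -> 41
Found: False
Comparisons: 4


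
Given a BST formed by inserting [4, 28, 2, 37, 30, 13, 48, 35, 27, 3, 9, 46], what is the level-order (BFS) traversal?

Tree insertion order: [4, 28, 2, 37, 30, 13, 48, 35, 27, 3, 9, 46]
Tree (level-order array): [4, 2, 28, None, 3, 13, 37, None, None, 9, 27, 30, 48, None, None, None, None, None, 35, 46]
BFS from the root, enqueuing left then right child of each popped node:
  queue [4] -> pop 4, enqueue [2, 28], visited so far: [4]
  queue [2, 28] -> pop 2, enqueue [3], visited so far: [4, 2]
  queue [28, 3] -> pop 28, enqueue [13, 37], visited so far: [4, 2, 28]
  queue [3, 13, 37] -> pop 3, enqueue [none], visited so far: [4, 2, 28, 3]
  queue [13, 37] -> pop 13, enqueue [9, 27], visited so far: [4, 2, 28, 3, 13]
  queue [37, 9, 27] -> pop 37, enqueue [30, 48], visited so far: [4, 2, 28, 3, 13, 37]
  queue [9, 27, 30, 48] -> pop 9, enqueue [none], visited so far: [4, 2, 28, 3, 13, 37, 9]
  queue [27, 30, 48] -> pop 27, enqueue [none], visited so far: [4, 2, 28, 3, 13, 37, 9, 27]
  queue [30, 48] -> pop 30, enqueue [35], visited so far: [4, 2, 28, 3, 13, 37, 9, 27, 30]
  queue [48, 35] -> pop 48, enqueue [46], visited so far: [4, 2, 28, 3, 13, 37, 9, 27, 30, 48]
  queue [35, 46] -> pop 35, enqueue [none], visited so far: [4, 2, 28, 3, 13, 37, 9, 27, 30, 48, 35]
  queue [46] -> pop 46, enqueue [none], visited so far: [4, 2, 28, 3, 13, 37, 9, 27, 30, 48, 35, 46]
Result: [4, 2, 28, 3, 13, 37, 9, 27, 30, 48, 35, 46]


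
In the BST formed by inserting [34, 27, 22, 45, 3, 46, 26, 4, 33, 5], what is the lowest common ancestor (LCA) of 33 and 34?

Tree insertion order: [34, 27, 22, 45, 3, 46, 26, 4, 33, 5]
Tree (level-order array): [34, 27, 45, 22, 33, None, 46, 3, 26, None, None, None, None, None, 4, None, None, None, 5]
In a BST, the LCA of p=33, q=34 is the first node v on the
root-to-leaf path with p <= v <= q (go left if both < v, right if both > v).
Walk from root:
  at 34: 33 <= 34 <= 34, this is the LCA
LCA = 34


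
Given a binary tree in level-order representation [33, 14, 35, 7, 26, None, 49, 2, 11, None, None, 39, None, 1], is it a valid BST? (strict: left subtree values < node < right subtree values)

Level-order array: [33, 14, 35, 7, 26, None, 49, 2, 11, None, None, 39, None, 1]
Validate using subtree bounds (lo, hi): at each node, require lo < value < hi,
then recurse left with hi=value and right with lo=value.
Preorder trace (stopping at first violation):
  at node 33 with bounds (-inf, +inf): OK
  at node 14 with bounds (-inf, 33): OK
  at node 7 with bounds (-inf, 14): OK
  at node 2 with bounds (-inf, 7): OK
  at node 1 with bounds (-inf, 2): OK
  at node 11 with bounds (7, 14): OK
  at node 26 with bounds (14, 33): OK
  at node 35 with bounds (33, +inf): OK
  at node 49 with bounds (35, +inf): OK
  at node 39 with bounds (35, 49): OK
No violation found at any node.
Result: Valid BST


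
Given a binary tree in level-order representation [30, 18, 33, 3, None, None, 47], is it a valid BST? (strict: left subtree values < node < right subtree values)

Level-order array: [30, 18, 33, 3, None, None, 47]
Validate using subtree bounds (lo, hi): at each node, require lo < value < hi,
then recurse left with hi=value and right with lo=value.
Preorder trace (stopping at first violation):
  at node 30 with bounds (-inf, +inf): OK
  at node 18 with bounds (-inf, 30): OK
  at node 3 with bounds (-inf, 18): OK
  at node 33 with bounds (30, +inf): OK
  at node 47 with bounds (33, +inf): OK
No violation found at any node.
Result: Valid BST


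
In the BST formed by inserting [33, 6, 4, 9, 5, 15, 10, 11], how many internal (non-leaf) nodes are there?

Tree built from: [33, 6, 4, 9, 5, 15, 10, 11]
Tree (level-order array): [33, 6, None, 4, 9, None, 5, None, 15, None, None, 10, None, None, 11]
Rule: An internal node has at least one child.
Per-node child counts:
  node 33: 1 child(ren)
  node 6: 2 child(ren)
  node 4: 1 child(ren)
  node 5: 0 child(ren)
  node 9: 1 child(ren)
  node 15: 1 child(ren)
  node 10: 1 child(ren)
  node 11: 0 child(ren)
Matching nodes: [33, 6, 4, 9, 15, 10]
Count of internal (non-leaf) nodes: 6


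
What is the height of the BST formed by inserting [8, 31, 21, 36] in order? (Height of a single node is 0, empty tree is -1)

Insertion order: [8, 31, 21, 36]
Tree (level-order array): [8, None, 31, 21, 36]
Compute height bottom-up (empty subtree = -1):
  height(21) = 1 + max(-1, -1) = 0
  height(36) = 1 + max(-1, -1) = 0
  height(31) = 1 + max(0, 0) = 1
  height(8) = 1 + max(-1, 1) = 2
Height = 2


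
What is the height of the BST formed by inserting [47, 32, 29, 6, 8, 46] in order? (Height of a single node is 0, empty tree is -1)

Insertion order: [47, 32, 29, 6, 8, 46]
Tree (level-order array): [47, 32, None, 29, 46, 6, None, None, None, None, 8]
Compute height bottom-up (empty subtree = -1):
  height(8) = 1 + max(-1, -1) = 0
  height(6) = 1 + max(-1, 0) = 1
  height(29) = 1 + max(1, -1) = 2
  height(46) = 1 + max(-1, -1) = 0
  height(32) = 1 + max(2, 0) = 3
  height(47) = 1 + max(3, -1) = 4
Height = 4


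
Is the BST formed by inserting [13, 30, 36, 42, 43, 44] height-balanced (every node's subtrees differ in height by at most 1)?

Tree (level-order array): [13, None, 30, None, 36, None, 42, None, 43, None, 44]
Definition: a tree is height-balanced if, at every node, |h(left) - h(right)| <= 1 (empty subtree has height -1).
Bottom-up per-node check:
  node 44: h_left=-1, h_right=-1, diff=0 [OK], height=0
  node 43: h_left=-1, h_right=0, diff=1 [OK], height=1
  node 42: h_left=-1, h_right=1, diff=2 [FAIL (|-1-1|=2 > 1)], height=2
  node 36: h_left=-1, h_right=2, diff=3 [FAIL (|-1-2|=3 > 1)], height=3
  node 30: h_left=-1, h_right=3, diff=4 [FAIL (|-1-3|=4 > 1)], height=4
  node 13: h_left=-1, h_right=4, diff=5 [FAIL (|-1-4|=5 > 1)], height=5
Node 42 violates the condition: |-1 - 1| = 2 > 1.
Result: Not balanced


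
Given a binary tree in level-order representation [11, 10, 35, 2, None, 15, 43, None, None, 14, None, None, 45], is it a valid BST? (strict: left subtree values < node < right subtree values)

Level-order array: [11, 10, 35, 2, None, 15, 43, None, None, 14, None, None, 45]
Validate using subtree bounds (lo, hi): at each node, require lo < value < hi,
then recurse left with hi=value and right with lo=value.
Preorder trace (stopping at first violation):
  at node 11 with bounds (-inf, +inf): OK
  at node 10 with bounds (-inf, 11): OK
  at node 2 with bounds (-inf, 10): OK
  at node 35 with bounds (11, +inf): OK
  at node 15 with bounds (11, 35): OK
  at node 14 with bounds (11, 15): OK
  at node 43 with bounds (35, +inf): OK
  at node 45 with bounds (43, +inf): OK
No violation found at any node.
Result: Valid BST


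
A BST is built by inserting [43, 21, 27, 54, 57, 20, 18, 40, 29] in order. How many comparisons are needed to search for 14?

Search path for 14: 43 -> 21 -> 20 -> 18
Found: False
Comparisons: 4


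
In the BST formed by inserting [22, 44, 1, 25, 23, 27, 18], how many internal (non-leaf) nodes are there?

Tree built from: [22, 44, 1, 25, 23, 27, 18]
Tree (level-order array): [22, 1, 44, None, 18, 25, None, None, None, 23, 27]
Rule: An internal node has at least one child.
Per-node child counts:
  node 22: 2 child(ren)
  node 1: 1 child(ren)
  node 18: 0 child(ren)
  node 44: 1 child(ren)
  node 25: 2 child(ren)
  node 23: 0 child(ren)
  node 27: 0 child(ren)
Matching nodes: [22, 1, 44, 25]
Count of internal (non-leaf) nodes: 4


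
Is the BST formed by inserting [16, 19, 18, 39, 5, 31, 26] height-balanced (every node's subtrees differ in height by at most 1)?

Tree (level-order array): [16, 5, 19, None, None, 18, 39, None, None, 31, None, 26]
Definition: a tree is height-balanced if, at every node, |h(left) - h(right)| <= 1 (empty subtree has height -1).
Bottom-up per-node check:
  node 5: h_left=-1, h_right=-1, diff=0 [OK], height=0
  node 18: h_left=-1, h_right=-1, diff=0 [OK], height=0
  node 26: h_left=-1, h_right=-1, diff=0 [OK], height=0
  node 31: h_left=0, h_right=-1, diff=1 [OK], height=1
  node 39: h_left=1, h_right=-1, diff=2 [FAIL (|1--1|=2 > 1)], height=2
  node 19: h_left=0, h_right=2, diff=2 [FAIL (|0-2|=2 > 1)], height=3
  node 16: h_left=0, h_right=3, diff=3 [FAIL (|0-3|=3 > 1)], height=4
Node 39 violates the condition: |1 - -1| = 2 > 1.
Result: Not balanced


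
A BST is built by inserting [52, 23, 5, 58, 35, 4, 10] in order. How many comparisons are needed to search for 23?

Search path for 23: 52 -> 23
Found: True
Comparisons: 2


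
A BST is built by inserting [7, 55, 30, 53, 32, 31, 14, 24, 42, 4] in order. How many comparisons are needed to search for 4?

Search path for 4: 7 -> 4
Found: True
Comparisons: 2


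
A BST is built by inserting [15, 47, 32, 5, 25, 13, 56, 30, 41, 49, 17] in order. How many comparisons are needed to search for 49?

Search path for 49: 15 -> 47 -> 56 -> 49
Found: True
Comparisons: 4


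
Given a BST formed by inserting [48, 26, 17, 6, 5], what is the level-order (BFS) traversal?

Tree insertion order: [48, 26, 17, 6, 5]
Tree (level-order array): [48, 26, None, 17, None, 6, None, 5]
BFS from the root, enqueuing left then right child of each popped node:
  queue [48] -> pop 48, enqueue [26], visited so far: [48]
  queue [26] -> pop 26, enqueue [17], visited so far: [48, 26]
  queue [17] -> pop 17, enqueue [6], visited so far: [48, 26, 17]
  queue [6] -> pop 6, enqueue [5], visited so far: [48, 26, 17, 6]
  queue [5] -> pop 5, enqueue [none], visited so far: [48, 26, 17, 6, 5]
Result: [48, 26, 17, 6, 5]


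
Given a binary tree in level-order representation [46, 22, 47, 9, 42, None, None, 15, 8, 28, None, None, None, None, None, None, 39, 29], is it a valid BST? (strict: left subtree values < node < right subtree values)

Level-order array: [46, 22, 47, 9, 42, None, None, 15, 8, 28, None, None, None, None, None, None, 39, 29]
Validate using subtree bounds (lo, hi): at each node, require lo < value < hi,
then recurse left with hi=value and right with lo=value.
Preorder trace (stopping at first violation):
  at node 46 with bounds (-inf, +inf): OK
  at node 22 with bounds (-inf, 46): OK
  at node 9 with bounds (-inf, 22): OK
  at node 15 with bounds (-inf, 9): VIOLATION
Node 15 violates its bound: not (-inf < 15 < 9).
Result: Not a valid BST


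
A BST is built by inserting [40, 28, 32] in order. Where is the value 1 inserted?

Starting tree (level order): [40, 28, None, None, 32]
Insertion path: 40 -> 28
Result: insert 1 as left child of 28
Final tree (level order): [40, 28, None, 1, 32]


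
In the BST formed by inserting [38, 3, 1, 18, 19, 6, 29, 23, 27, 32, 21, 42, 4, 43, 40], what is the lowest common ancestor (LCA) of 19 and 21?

Tree insertion order: [38, 3, 1, 18, 19, 6, 29, 23, 27, 32, 21, 42, 4, 43, 40]
Tree (level-order array): [38, 3, 42, 1, 18, 40, 43, None, None, 6, 19, None, None, None, None, 4, None, None, 29, None, None, 23, 32, 21, 27]
In a BST, the LCA of p=19, q=21 is the first node v on the
root-to-leaf path with p <= v <= q (go left if both < v, right if both > v).
Walk from root:
  at 38: both 19 and 21 < 38, go left
  at 3: both 19 and 21 > 3, go right
  at 18: both 19 and 21 > 18, go right
  at 19: 19 <= 19 <= 21, this is the LCA
LCA = 19


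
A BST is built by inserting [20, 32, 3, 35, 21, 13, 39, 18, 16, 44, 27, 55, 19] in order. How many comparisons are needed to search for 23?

Search path for 23: 20 -> 32 -> 21 -> 27
Found: False
Comparisons: 4


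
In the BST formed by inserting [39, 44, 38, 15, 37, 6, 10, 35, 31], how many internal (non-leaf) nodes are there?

Tree built from: [39, 44, 38, 15, 37, 6, 10, 35, 31]
Tree (level-order array): [39, 38, 44, 15, None, None, None, 6, 37, None, 10, 35, None, None, None, 31]
Rule: An internal node has at least one child.
Per-node child counts:
  node 39: 2 child(ren)
  node 38: 1 child(ren)
  node 15: 2 child(ren)
  node 6: 1 child(ren)
  node 10: 0 child(ren)
  node 37: 1 child(ren)
  node 35: 1 child(ren)
  node 31: 0 child(ren)
  node 44: 0 child(ren)
Matching nodes: [39, 38, 15, 6, 37, 35]
Count of internal (non-leaf) nodes: 6


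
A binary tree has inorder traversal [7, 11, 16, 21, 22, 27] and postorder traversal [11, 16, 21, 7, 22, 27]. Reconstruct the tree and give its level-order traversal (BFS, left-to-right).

Inorder:   [7, 11, 16, 21, 22, 27]
Postorder: [11, 16, 21, 7, 22, 27]
Algorithm: postorder visits root last, so walk postorder right-to-left;
each value is the root of the current inorder slice — split it at that
value, recurse on the right subtree first, then the left.
Recursive splits:
  root=27; inorder splits into left=[7, 11, 16, 21, 22], right=[]
  root=22; inorder splits into left=[7, 11, 16, 21], right=[]
  root=7; inorder splits into left=[], right=[11, 16, 21]
  root=21; inorder splits into left=[11, 16], right=[]
  root=16; inorder splits into left=[11], right=[]
  root=11; inorder splits into left=[], right=[]
Reconstructed level-order: [27, 22, 7, 21, 16, 11]


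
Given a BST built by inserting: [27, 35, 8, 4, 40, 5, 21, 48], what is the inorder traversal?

Tree insertion order: [27, 35, 8, 4, 40, 5, 21, 48]
Tree (level-order array): [27, 8, 35, 4, 21, None, 40, None, 5, None, None, None, 48]
Inorder traversal: [4, 5, 8, 21, 27, 35, 40, 48]


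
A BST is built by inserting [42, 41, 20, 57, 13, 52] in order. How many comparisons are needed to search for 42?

Search path for 42: 42
Found: True
Comparisons: 1


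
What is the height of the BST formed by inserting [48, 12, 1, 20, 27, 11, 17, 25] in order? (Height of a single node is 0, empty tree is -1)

Insertion order: [48, 12, 1, 20, 27, 11, 17, 25]
Tree (level-order array): [48, 12, None, 1, 20, None, 11, 17, 27, None, None, None, None, 25]
Compute height bottom-up (empty subtree = -1):
  height(11) = 1 + max(-1, -1) = 0
  height(1) = 1 + max(-1, 0) = 1
  height(17) = 1 + max(-1, -1) = 0
  height(25) = 1 + max(-1, -1) = 0
  height(27) = 1 + max(0, -1) = 1
  height(20) = 1 + max(0, 1) = 2
  height(12) = 1 + max(1, 2) = 3
  height(48) = 1 + max(3, -1) = 4
Height = 4


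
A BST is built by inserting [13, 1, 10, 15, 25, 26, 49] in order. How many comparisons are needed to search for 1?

Search path for 1: 13 -> 1
Found: True
Comparisons: 2


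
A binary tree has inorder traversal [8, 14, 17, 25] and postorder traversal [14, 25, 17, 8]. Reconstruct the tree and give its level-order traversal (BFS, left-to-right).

Inorder:   [8, 14, 17, 25]
Postorder: [14, 25, 17, 8]
Algorithm: postorder visits root last, so walk postorder right-to-left;
each value is the root of the current inorder slice — split it at that
value, recurse on the right subtree first, then the left.
Recursive splits:
  root=8; inorder splits into left=[], right=[14, 17, 25]
  root=17; inorder splits into left=[14], right=[25]
  root=25; inorder splits into left=[], right=[]
  root=14; inorder splits into left=[], right=[]
Reconstructed level-order: [8, 17, 14, 25]


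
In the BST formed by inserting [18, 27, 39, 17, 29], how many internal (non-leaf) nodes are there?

Tree built from: [18, 27, 39, 17, 29]
Tree (level-order array): [18, 17, 27, None, None, None, 39, 29]
Rule: An internal node has at least one child.
Per-node child counts:
  node 18: 2 child(ren)
  node 17: 0 child(ren)
  node 27: 1 child(ren)
  node 39: 1 child(ren)
  node 29: 0 child(ren)
Matching nodes: [18, 27, 39]
Count of internal (non-leaf) nodes: 3


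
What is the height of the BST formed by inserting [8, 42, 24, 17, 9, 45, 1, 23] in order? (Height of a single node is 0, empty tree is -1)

Insertion order: [8, 42, 24, 17, 9, 45, 1, 23]
Tree (level-order array): [8, 1, 42, None, None, 24, 45, 17, None, None, None, 9, 23]
Compute height bottom-up (empty subtree = -1):
  height(1) = 1 + max(-1, -1) = 0
  height(9) = 1 + max(-1, -1) = 0
  height(23) = 1 + max(-1, -1) = 0
  height(17) = 1 + max(0, 0) = 1
  height(24) = 1 + max(1, -1) = 2
  height(45) = 1 + max(-1, -1) = 0
  height(42) = 1 + max(2, 0) = 3
  height(8) = 1 + max(0, 3) = 4
Height = 4


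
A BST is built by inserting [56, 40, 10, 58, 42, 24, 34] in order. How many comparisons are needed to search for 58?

Search path for 58: 56 -> 58
Found: True
Comparisons: 2


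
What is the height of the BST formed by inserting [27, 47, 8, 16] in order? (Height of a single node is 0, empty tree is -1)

Insertion order: [27, 47, 8, 16]
Tree (level-order array): [27, 8, 47, None, 16]
Compute height bottom-up (empty subtree = -1):
  height(16) = 1 + max(-1, -1) = 0
  height(8) = 1 + max(-1, 0) = 1
  height(47) = 1 + max(-1, -1) = 0
  height(27) = 1 + max(1, 0) = 2
Height = 2


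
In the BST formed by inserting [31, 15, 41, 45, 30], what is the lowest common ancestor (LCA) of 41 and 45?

Tree insertion order: [31, 15, 41, 45, 30]
Tree (level-order array): [31, 15, 41, None, 30, None, 45]
In a BST, the LCA of p=41, q=45 is the first node v on the
root-to-leaf path with p <= v <= q (go left if both < v, right if both > v).
Walk from root:
  at 31: both 41 and 45 > 31, go right
  at 41: 41 <= 41 <= 45, this is the LCA
LCA = 41


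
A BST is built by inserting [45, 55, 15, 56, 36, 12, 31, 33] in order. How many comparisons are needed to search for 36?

Search path for 36: 45 -> 15 -> 36
Found: True
Comparisons: 3


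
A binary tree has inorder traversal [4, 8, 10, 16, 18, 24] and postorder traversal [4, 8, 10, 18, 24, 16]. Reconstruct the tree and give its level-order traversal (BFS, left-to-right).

Inorder:   [4, 8, 10, 16, 18, 24]
Postorder: [4, 8, 10, 18, 24, 16]
Algorithm: postorder visits root last, so walk postorder right-to-left;
each value is the root of the current inorder slice — split it at that
value, recurse on the right subtree first, then the left.
Recursive splits:
  root=16; inorder splits into left=[4, 8, 10], right=[18, 24]
  root=24; inorder splits into left=[18], right=[]
  root=18; inorder splits into left=[], right=[]
  root=10; inorder splits into left=[4, 8], right=[]
  root=8; inorder splits into left=[4], right=[]
  root=4; inorder splits into left=[], right=[]
Reconstructed level-order: [16, 10, 24, 8, 18, 4]


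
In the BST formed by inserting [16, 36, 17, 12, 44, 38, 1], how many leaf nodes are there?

Tree built from: [16, 36, 17, 12, 44, 38, 1]
Tree (level-order array): [16, 12, 36, 1, None, 17, 44, None, None, None, None, 38]
Rule: A leaf has 0 children.
Per-node child counts:
  node 16: 2 child(ren)
  node 12: 1 child(ren)
  node 1: 0 child(ren)
  node 36: 2 child(ren)
  node 17: 0 child(ren)
  node 44: 1 child(ren)
  node 38: 0 child(ren)
Matching nodes: [1, 17, 38]
Count of leaf nodes: 3


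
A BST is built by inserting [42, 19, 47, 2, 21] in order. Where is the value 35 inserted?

Starting tree (level order): [42, 19, 47, 2, 21]
Insertion path: 42 -> 19 -> 21
Result: insert 35 as right child of 21
Final tree (level order): [42, 19, 47, 2, 21, None, None, None, None, None, 35]


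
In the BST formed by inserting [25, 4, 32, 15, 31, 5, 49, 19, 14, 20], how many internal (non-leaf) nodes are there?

Tree built from: [25, 4, 32, 15, 31, 5, 49, 19, 14, 20]
Tree (level-order array): [25, 4, 32, None, 15, 31, 49, 5, 19, None, None, None, None, None, 14, None, 20]
Rule: An internal node has at least one child.
Per-node child counts:
  node 25: 2 child(ren)
  node 4: 1 child(ren)
  node 15: 2 child(ren)
  node 5: 1 child(ren)
  node 14: 0 child(ren)
  node 19: 1 child(ren)
  node 20: 0 child(ren)
  node 32: 2 child(ren)
  node 31: 0 child(ren)
  node 49: 0 child(ren)
Matching nodes: [25, 4, 15, 5, 19, 32]
Count of internal (non-leaf) nodes: 6


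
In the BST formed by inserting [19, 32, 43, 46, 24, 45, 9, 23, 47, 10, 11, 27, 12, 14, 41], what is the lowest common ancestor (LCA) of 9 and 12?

Tree insertion order: [19, 32, 43, 46, 24, 45, 9, 23, 47, 10, 11, 27, 12, 14, 41]
Tree (level-order array): [19, 9, 32, None, 10, 24, 43, None, 11, 23, 27, 41, 46, None, 12, None, None, None, None, None, None, 45, 47, None, 14]
In a BST, the LCA of p=9, q=12 is the first node v on the
root-to-leaf path with p <= v <= q (go left if both < v, right if both > v).
Walk from root:
  at 19: both 9 and 12 < 19, go left
  at 9: 9 <= 9 <= 12, this is the LCA
LCA = 9


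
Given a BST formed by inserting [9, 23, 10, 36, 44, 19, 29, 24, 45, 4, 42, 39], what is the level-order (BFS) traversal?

Tree insertion order: [9, 23, 10, 36, 44, 19, 29, 24, 45, 4, 42, 39]
Tree (level-order array): [9, 4, 23, None, None, 10, 36, None, 19, 29, 44, None, None, 24, None, 42, 45, None, None, 39]
BFS from the root, enqueuing left then right child of each popped node:
  queue [9] -> pop 9, enqueue [4, 23], visited so far: [9]
  queue [4, 23] -> pop 4, enqueue [none], visited so far: [9, 4]
  queue [23] -> pop 23, enqueue [10, 36], visited so far: [9, 4, 23]
  queue [10, 36] -> pop 10, enqueue [19], visited so far: [9, 4, 23, 10]
  queue [36, 19] -> pop 36, enqueue [29, 44], visited so far: [9, 4, 23, 10, 36]
  queue [19, 29, 44] -> pop 19, enqueue [none], visited so far: [9, 4, 23, 10, 36, 19]
  queue [29, 44] -> pop 29, enqueue [24], visited so far: [9, 4, 23, 10, 36, 19, 29]
  queue [44, 24] -> pop 44, enqueue [42, 45], visited so far: [9, 4, 23, 10, 36, 19, 29, 44]
  queue [24, 42, 45] -> pop 24, enqueue [none], visited so far: [9, 4, 23, 10, 36, 19, 29, 44, 24]
  queue [42, 45] -> pop 42, enqueue [39], visited so far: [9, 4, 23, 10, 36, 19, 29, 44, 24, 42]
  queue [45, 39] -> pop 45, enqueue [none], visited so far: [9, 4, 23, 10, 36, 19, 29, 44, 24, 42, 45]
  queue [39] -> pop 39, enqueue [none], visited so far: [9, 4, 23, 10, 36, 19, 29, 44, 24, 42, 45, 39]
Result: [9, 4, 23, 10, 36, 19, 29, 44, 24, 42, 45, 39]


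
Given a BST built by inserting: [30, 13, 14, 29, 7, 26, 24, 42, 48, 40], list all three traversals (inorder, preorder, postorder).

Tree insertion order: [30, 13, 14, 29, 7, 26, 24, 42, 48, 40]
Tree (level-order array): [30, 13, 42, 7, 14, 40, 48, None, None, None, 29, None, None, None, None, 26, None, 24]
Inorder (L, root, R): [7, 13, 14, 24, 26, 29, 30, 40, 42, 48]
Preorder (root, L, R): [30, 13, 7, 14, 29, 26, 24, 42, 40, 48]
Postorder (L, R, root): [7, 24, 26, 29, 14, 13, 40, 48, 42, 30]


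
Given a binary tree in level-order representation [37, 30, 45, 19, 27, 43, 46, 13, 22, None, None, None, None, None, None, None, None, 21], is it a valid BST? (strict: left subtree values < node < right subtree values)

Level-order array: [37, 30, 45, 19, 27, 43, 46, 13, 22, None, None, None, None, None, None, None, None, 21]
Validate using subtree bounds (lo, hi): at each node, require lo < value < hi,
then recurse left with hi=value and right with lo=value.
Preorder trace (stopping at first violation):
  at node 37 with bounds (-inf, +inf): OK
  at node 30 with bounds (-inf, 37): OK
  at node 19 with bounds (-inf, 30): OK
  at node 13 with bounds (-inf, 19): OK
  at node 22 with bounds (19, 30): OK
  at node 21 with bounds (19, 22): OK
  at node 27 with bounds (30, 37): VIOLATION
Node 27 violates its bound: not (30 < 27 < 37).
Result: Not a valid BST


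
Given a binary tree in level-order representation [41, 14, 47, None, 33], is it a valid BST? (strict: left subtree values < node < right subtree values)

Level-order array: [41, 14, 47, None, 33]
Validate using subtree bounds (lo, hi): at each node, require lo < value < hi,
then recurse left with hi=value and right with lo=value.
Preorder trace (stopping at first violation):
  at node 41 with bounds (-inf, +inf): OK
  at node 14 with bounds (-inf, 41): OK
  at node 33 with bounds (14, 41): OK
  at node 47 with bounds (41, +inf): OK
No violation found at any node.
Result: Valid BST


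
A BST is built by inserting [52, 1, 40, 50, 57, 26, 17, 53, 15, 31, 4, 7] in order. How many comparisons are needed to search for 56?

Search path for 56: 52 -> 57 -> 53
Found: False
Comparisons: 3


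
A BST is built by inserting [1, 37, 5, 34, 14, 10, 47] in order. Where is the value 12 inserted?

Starting tree (level order): [1, None, 37, 5, 47, None, 34, None, None, 14, None, 10]
Insertion path: 1 -> 37 -> 5 -> 34 -> 14 -> 10
Result: insert 12 as right child of 10
Final tree (level order): [1, None, 37, 5, 47, None, 34, None, None, 14, None, 10, None, None, 12]


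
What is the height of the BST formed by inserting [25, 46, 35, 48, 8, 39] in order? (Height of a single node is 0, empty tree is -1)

Insertion order: [25, 46, 35, 48, 8, 39]
Tree (level-order array): [25, 8, 46, None, None, 35, 48, None, 39]
Compute height bottom-up (empty subtree = -1):
  height(8) = 1 + max(-1, -1) = 0
  height(39) = 1 + max(-1, -1) = 0
  height(35) = 1 + max(-1, 0) = 1
  height(48) = 1 + max(-1, -1) = 0
  height(46) = 1 + max(1, 0) = 2
  height(25) = 1 + max(0, 2) = 3
Height = 3


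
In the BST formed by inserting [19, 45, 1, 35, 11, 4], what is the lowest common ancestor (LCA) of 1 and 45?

Tree insertion order: [19, 45, 1, 35, 11, 4]
Tree (level-order array): [19, 1, 45, None, 11, 35, None, 4]
In a BST, the LCA of p=1, q=45 is the first node v on the
root-to-leaf path with p <= v <= q (go left if both < v, right if both > v).
Walk from root:
  at 19: 1 <= 19 <= 45, this is the LCA
LCA = 19


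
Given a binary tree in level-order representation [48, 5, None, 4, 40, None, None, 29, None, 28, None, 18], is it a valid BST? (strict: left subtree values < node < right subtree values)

Level-order array: [48, 5, None, 4, 40, None, None, 29, None, 28, None, 18]
Validate using subtree bounds (lo, hi): at each node, require lo < value < hi,
then recurse left with hi=value and right with lo=value.
Preorder trace (stopping at first violation):
  at node 48 with bounds (-inf, +inf): OK
  at node 5 with bounds (-inf, 48): OK
  at node 4 with bounds (-inf, 5): OK
  at node 40 with bounds (5, 48): OK
  at node 29 with bounds (5, 40): OK
  at node 28 with bounds (5, 29): OK
  at node 18 with bounds (5, 28): OK
No violation found at any node.
Result: Valid BST


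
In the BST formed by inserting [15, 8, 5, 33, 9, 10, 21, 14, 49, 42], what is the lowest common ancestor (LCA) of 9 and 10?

Tree insertion order: [15, 8, 5, 33, 9, 10, 21, 14, 49, 42]
Tree (level-order array): [15, 8, 33, 5, 9, 21, 49, None, None, None, 10, None, None, 42, None, None, 14]
In a BST, the LCA of p=9, q=10 is the first node v on the
root-to-leaf path with p <= v <= q (go left if both < v, right if both > v).
Walk from root:
  at 15: both 9 and 10 < 15, go left
  at 8: both 9 and 10 > 8, go right
  at 9: 9 <= 9 <= 10, this is the LCA
LCA = 9


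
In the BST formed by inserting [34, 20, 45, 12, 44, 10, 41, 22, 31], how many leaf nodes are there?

Tree built from: [34, 20, 45, 12, 44, 10, 41, 22, 31]
Tree (level-order array): [34, 20, 45, 12, 22, 44, None, 10, None, None, 31, 41]
Rule: A leaf has 0 children.
Per-node child counts:
  node 34: 2 child(ren)
  node 20: 2 child(ren)
  node 12: 1 child(ren)
  node 10: 0 child(ren)
  node 22: 1 child(ren)
  node 31: 0 child(ren)
  node 45: 1 child(ren)
  node 44: 1 child(ren)
  node 41: 0 child(ren)
Matching nodes: [10, 31, 41]
Count of leaf nodes: 3


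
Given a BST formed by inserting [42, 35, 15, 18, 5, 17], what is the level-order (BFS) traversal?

Tree insertion order: [42, 35, 15, 18, 5, 17]
Tree (level-order array): [42, 35, None, 15, None, 5, 18, None, None, 17]
BFS from the root, enqueuing left then right child of each popped node:
  queue [42] -> pop 42, enqueue [35], visited so far: [42]
  queue [35] -> pop 35, enqueue [15], visited so far: [42, 35]
  queue [15] -> pop 15, enqueue [5, 18], visited so far: [42, 35, 15]
  queue [5, 18] -> pop 5, enqueue [none], visited so far: [42, 35, 15, 5]
  queue [18] -> pop 18, enqueue [17], visited so far: [42, 35, 15, 5, 18]
  queue [17] -> pop 17, enqueue [none], visited so far: [42, 35, 15, 5, 18, 17]
Result: [42, 35, 15, 5, 18, 17]


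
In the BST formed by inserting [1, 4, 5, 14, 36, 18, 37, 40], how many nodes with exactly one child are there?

Tree built from: [1, 4, 5, 14, 36, 18, 37, 40]
Tree (level-order array): [1, None, 4, None, 5, None, 14, None, 36, 18, 37, None, None, None, 40]
Rule: These are nodes with exactly 1 non-null child.
Per-node child counts:
  node 1: 1 child(ren)
  node 4: 1 child(ren)
  node 5: 1 child(ren)
  node 14: 1 child(ren)
  node 36: 2 child(ren)
  node 18: 0 child(ren)
  node 37: 1 child(ren)
  node 40: 0 child(ren)
Matching nodes: [1, 4, 5, 14, 37]
Count of nodes with exactly one child: 5


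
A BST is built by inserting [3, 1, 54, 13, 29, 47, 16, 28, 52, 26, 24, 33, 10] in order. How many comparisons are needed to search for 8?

Search path for 8: 3 -> 54 -> 13 -> 10
Found: False
Comparisons: 4


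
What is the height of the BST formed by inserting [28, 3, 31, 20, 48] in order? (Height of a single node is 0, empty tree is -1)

Insertion order: [28, 3, 31, 20, 48]
Tree (level-order array): [28, 3, 31, None, 20, None, 48]
Compute height bottom-up (empty subtree = -1):
  height(20) = 1 + max(-1, -1) = 0
  height(3) = 1 + max(-1, 0) = 1
  height(48) = 1 + max(-1, -1) = 0
  height(31) = 1 + max(-1, 0) = 1
  height(28) = 1 + max(1, 1) = 2
Height = 2


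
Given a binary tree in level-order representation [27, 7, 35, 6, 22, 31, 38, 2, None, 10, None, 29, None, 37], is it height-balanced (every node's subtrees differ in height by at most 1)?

Tree (level-order array): [27, 7, 35, 6, 22, 31, 38, 2, None, 10, None, 29, None, 37]
Definition: a tree is height-balanced if, at every node, |h(left) - h(right)| <= 1 (empty subtree has height -1).
Bottom-up per-node check:
  node 2: h_left=-1, h_right=-1, diff=0 [OK], height=0
  node 6: h_left=0, h_right=-1, diff=1 [OK], height=1
  node 10: h_left=-1, h_right=-1, diff=0 [OK], height=0
  node 22: h_left=0, h_right=-1, diff=1 [OK], height=1
  node 7: h_left=1, h_right=1, diff=0 [OK], height=2
  node 29: h_left=-1, h_right=-1, diff=0 [OK], height=0
  node 31: h_left=0, h_right=-1, diff=1 [OK], height=1
  node 37: h_left=-1, h_right=-1, diff=0 [OK], height=0
  node 38: h_left=0, h_right=-1, diff=1 [OK], height=1
  node 35: h_left=1, h_right=1, diff=0 [OK], height=2
  node 27: h_left=2, h_right=2, diff=0 [OK], height=3
All nodes satisfy the balance condition.
Result: Balanced


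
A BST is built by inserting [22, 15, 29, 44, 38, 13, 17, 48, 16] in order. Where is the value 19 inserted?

Starting tree (level order): [22, 15, 29, 13, 17, None, 44, None, None, 16, None, 38, 48]
Insertion path: 22 -> 15 -> 17
Result: insert 19 as right child of 17
Final tree (level order): [22, 15, 29, 13, 17, None, 44, None, None, 16, 19, 38, 48]


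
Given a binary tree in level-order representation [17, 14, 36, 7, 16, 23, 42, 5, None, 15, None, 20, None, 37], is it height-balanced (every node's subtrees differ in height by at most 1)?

Tree (level-order array): [17, 14, 36, 7, 16, 23, 42, 5, None, 15, None, 20, None, 37]
Definition: a tree is height-balanced if, at every node, |h(left) - h(right)| <= 1 (empty subtree has height -1).
Bottom-up per-node check:
  node 5: h_left=-1, h_right=-1, diff=0 [OK], height=0
  node 7: h_left=0, h_right=-1, diff=1 [OK], height=1
  node 15: h_left=-1, h_right=-1, diff=0 [OK], height=0
  node 16: h_left=0, h_right=-1, diff=1 [OK], height=1
  node 14: h_left=1, h_right=1, diff=0 [OK], height=2
  node 20: h_left=-1, h_right=-1, diff=0 [OK], height=0
  node 23: h_left=0, h_right=-1, diff=1 [OK], height=1
  node 37: h_left=-1, h_right=-1, diff=0 [OK], height=0
  node 42: h_left=0, h_right=-1, diff=1 [OK], height=1
  node 36: h_left=1, h_right=1, diff=0 [OK], height=2
  node 17: h_left=2, h_right=2, diff=0 [OK], height=3
All nodes satisfy the balance condition.
Result: Balanced


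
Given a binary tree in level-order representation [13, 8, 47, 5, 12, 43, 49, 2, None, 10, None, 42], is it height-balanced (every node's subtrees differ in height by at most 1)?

Tree (level-order array): [13, 8, 47, 5, 12, 43, 49, 2, None, 10, None, 42]
Definition: a tree is height-balanced if, at every node, |h(left) - h(right)| <= 1 (empty subtree has height -1).
Bottom-up per-node check:
  node 2: h_left=-1, h_right=-1, diff=0 [OK], height=0
  node 5: h_left=0, h_right=-1, diff=1 [OK], height=1
  node 10: h_left=-1, h_right=-1, diff=0 [OK], height=0
  node 12: h_left=0, h_right=-1, diff=1 [OK], height=1
  node 8: h_left=1, h_right=1, diff=0 [OK], height=2
  node 42: h_left=-1, h_right=-1, diff=0 [OK], height=0
  node 43: h_left=0, h_right=-1, diff=1 [OK], height=1
  node 49: h_left=-1, h_right=-1, diff=0 [OK], height=0
  node 47: h_left=1, h_right=0, diff=1 [OK], height=2
  node 13: h_left=2, h_right=2, diff=0 [OK], height=3
All nodes satisfy the balance condition.
Result: Balanced


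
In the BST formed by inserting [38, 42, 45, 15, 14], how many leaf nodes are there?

Tree built from: [38, 42, 45, 15, 14]
Tree (level-order array): [38, 15, 42, 14, None, None, 45]
Rule: A leaf has 0 children.
Per-node child counts:
  node 38: 2 child(ren)
  node 15: 1 child(ren)
  node 14: 0 child(ren)
  node 42: 1 child(ren)
  node 45: 0 child(ren)
Matching nodes: [14, 45]
Count of leaf nodes: 2


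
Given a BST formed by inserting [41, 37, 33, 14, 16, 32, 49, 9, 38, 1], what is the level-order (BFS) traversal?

Tree insertion order: [41, 37, 33, 14, 16, 32, 49, 9, 38, 1]
Tree (level-order array): [41, 37, 49, 33, 38, None, None, 14, None, None, None, 9, 16, 1, None, None, 32]
BFS from the root, enqueuing left then right child of each popped node:
  queue [41] -> pop 41, enqueue [37, 49], visited so far: [41]
  queue [37, 49] -> pop 37, enqueue [33, 38], visited so far: [41, 37]
  queue [49, 33, 38] -> pop 49, enqueue [none], visited so far: [41, 37, 49]
  queue [33, 38] -> pop 33, enqueue [14], visited so far: [41, 37, 49, 33]
  queue [38, 14] -> pop 38, enqueue [none], visited so far: [41, 37, 49, 33, 38]
  queue [14] -> pop 14, enqueue [9, 16], visited so far: [41, 37, 49, 33, 38, 14]
  queue [9, 16] -> pop 9, enqueue [1], visited so far: [41, 37, 49, 33, 38, 14, 9]
  queue [16, 1] -> pop 16, enqueue [32], visited so far: [41, 37, 49, 33, 38, 14, 9, 16]
  queue [1, 32] -> pop 1, enqueue [none], visited so far: [41, 37, 49, 33, 38, 14, 9, 16, 1]
  queue [32] -> pop 32, enqueue [none], visited so far: [41, 37, 49, 33, 38, 14, 9, 16, 1, 32]
Result: [41, 37, 49, 33, 38, 14, 9, 16, 1, 32]


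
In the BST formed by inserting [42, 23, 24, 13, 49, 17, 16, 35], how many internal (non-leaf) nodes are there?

Tree built from: [42, 23, 24, 13, 49, 17, 16, 35]
Tree (level-order array): [42, 23, 49, 13, 24, None, None, None, 17, None, 35, 16]
Rule: An internal node has at least one child.
Per-node child counts:
  node 42: 2 child(ren)
  node 23: 2 child(ren)
  node 13: 1 child(ren)
  node 17: 1 child(ren)
  node 16: 0 child(ren)
  node 24: 1 child(ren)
  node 35: 0 child(ren)
  node 49: 0 child(ren)
Matching nodes: [42, 23, 13, 17, 24]
Count of internal (non-leaf) nodes: 5


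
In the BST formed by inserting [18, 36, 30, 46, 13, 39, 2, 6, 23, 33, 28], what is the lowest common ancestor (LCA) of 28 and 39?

Tree insertion order: [18, 36, 30, 46, 13, 39, 2, 6, 23, 33, 28]
Tree (level-order array): [18, 13, 36, 2, None, 30, 46, None, 6, 23, 33, 39, None, None, None, None, 28]
In a BST, the LCA of p=28, q=39 is the first node v on the
root-to-leaf path with p <= v <= q (go left if both < v, right if both > v).
Walk from root:
  at 18: both 28 and 39 > 18, go right
  at 36: 28 <= 36 <= 39, this is the LCA
LCA = 36


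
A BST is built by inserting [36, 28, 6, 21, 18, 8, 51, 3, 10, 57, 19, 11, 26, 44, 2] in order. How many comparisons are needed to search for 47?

Search path for 47: 36 -> 51 -> 44
Found: False
Comparisons: 3


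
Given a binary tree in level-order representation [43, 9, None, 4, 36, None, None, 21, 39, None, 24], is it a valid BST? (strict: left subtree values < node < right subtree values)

Level-order array: [43, 9, None, 4, 36, None, None, 21, 39, None, 24]
Validate using subtree bounds (lo, hi): at each node, require lo < value < hi,
then recurse left with hi=value and right with lo=value.
Preorder trace (stopping at first violation):
  at node 43 with bounds (-inf, +inf): OK
  at node 9 with bounds (-inf, 43): OK
  at node 4 with bounds (-inf, 9): OK
  at node 36 with bounds (9, 43): OK
  at node 21 with bounds (9, 36): OK
  at node 24 with bounds (21, 36): OK
  at node 39 with bounds (36, 43): OK
No violation found at any node.
Result: Valid BST
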